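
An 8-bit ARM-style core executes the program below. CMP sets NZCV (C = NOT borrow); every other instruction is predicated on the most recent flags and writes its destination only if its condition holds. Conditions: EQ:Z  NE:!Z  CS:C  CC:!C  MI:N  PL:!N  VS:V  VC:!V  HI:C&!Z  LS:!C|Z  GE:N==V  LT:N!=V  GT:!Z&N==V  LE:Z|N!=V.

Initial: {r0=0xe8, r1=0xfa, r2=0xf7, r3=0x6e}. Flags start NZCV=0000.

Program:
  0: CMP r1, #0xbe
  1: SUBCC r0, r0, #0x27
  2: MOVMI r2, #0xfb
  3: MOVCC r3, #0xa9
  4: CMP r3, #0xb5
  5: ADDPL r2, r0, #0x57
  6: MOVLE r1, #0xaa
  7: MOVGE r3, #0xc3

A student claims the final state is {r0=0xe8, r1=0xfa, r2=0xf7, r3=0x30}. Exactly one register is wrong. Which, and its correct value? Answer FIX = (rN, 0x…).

FIX = (r3, 0xc3)

0: ✓ CMP  NZCV=0010
1: · SUBCC
2: · MOVMI
3: · MOVCC
4: ✓ CMP  NZCV=1001
5: · ADDPL
6: · MOVLE
7: ✓ MOVGE  r3←0xc3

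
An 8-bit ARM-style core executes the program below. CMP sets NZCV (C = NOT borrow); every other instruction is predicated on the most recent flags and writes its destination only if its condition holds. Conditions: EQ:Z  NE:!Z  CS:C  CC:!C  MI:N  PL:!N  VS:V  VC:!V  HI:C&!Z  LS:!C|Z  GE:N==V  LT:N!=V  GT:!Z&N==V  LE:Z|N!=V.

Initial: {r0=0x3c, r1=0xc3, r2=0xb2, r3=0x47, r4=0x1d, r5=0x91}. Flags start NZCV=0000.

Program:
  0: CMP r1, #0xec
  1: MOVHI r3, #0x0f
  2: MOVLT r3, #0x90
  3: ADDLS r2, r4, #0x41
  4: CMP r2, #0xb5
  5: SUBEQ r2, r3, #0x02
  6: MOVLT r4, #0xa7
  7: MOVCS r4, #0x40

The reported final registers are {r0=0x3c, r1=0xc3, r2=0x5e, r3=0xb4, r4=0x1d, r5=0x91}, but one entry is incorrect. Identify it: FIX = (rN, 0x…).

FIX = (r3, 0x90)

[0] flags=1000 → (cmp)
[1] flags=1000 HI?F → skip
[2] flags=1000 LT?T → r3=0x90
[3] flags=1000 LS?T → r2=0x5e
[4] flags=1001 → (cmp)
[5] flags=1001 EQ?F → skip
[6] flags=1001 LT?F → skip
[7] flags=1001 CS?F → skip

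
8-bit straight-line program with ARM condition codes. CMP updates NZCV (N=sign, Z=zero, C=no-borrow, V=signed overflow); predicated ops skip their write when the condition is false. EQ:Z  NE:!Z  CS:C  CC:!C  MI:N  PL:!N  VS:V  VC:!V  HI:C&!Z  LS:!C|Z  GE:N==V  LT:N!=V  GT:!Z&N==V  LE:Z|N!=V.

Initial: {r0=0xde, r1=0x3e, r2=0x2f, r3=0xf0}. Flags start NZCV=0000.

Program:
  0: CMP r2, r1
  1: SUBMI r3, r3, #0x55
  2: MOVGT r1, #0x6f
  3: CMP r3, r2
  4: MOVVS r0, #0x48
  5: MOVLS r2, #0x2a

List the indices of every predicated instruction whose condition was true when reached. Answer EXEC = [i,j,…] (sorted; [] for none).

0: ✓ CMP  NZCV=1000
1: ✓ SUBMI  r3←0x9b
2: · MOVGT
3: ✓ CMP  NZCV=0011
4: ✓ MOVVS  r0←0x48
5: · MOVLS

EXEC = [1,4]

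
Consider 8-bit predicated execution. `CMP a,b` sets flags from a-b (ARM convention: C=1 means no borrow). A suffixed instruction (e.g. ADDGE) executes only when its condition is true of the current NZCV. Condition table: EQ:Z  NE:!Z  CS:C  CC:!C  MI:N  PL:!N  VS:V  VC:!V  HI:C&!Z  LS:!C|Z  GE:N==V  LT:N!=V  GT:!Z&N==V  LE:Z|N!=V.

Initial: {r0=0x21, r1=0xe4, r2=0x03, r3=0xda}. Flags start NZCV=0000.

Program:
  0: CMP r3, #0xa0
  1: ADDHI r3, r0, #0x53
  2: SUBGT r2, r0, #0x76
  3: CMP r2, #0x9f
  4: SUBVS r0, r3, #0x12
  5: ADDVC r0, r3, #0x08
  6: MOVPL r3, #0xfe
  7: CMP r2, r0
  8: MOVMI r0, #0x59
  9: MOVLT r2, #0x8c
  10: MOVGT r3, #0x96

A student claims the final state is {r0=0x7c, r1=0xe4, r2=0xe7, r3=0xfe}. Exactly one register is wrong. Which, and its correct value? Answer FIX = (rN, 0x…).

FIX = (r2, 0x8c)

[0] flags=0010 → (cmp)
[1] flags=0010 HI?T → r3=0x74
[2] flags=0010 GT?T → r2=0xab
[3] flags=0010 → (cmp)
[4] flags=0010 VS?F → skip
[5] flags=0010 VC?T → r0=0x7c
[6] flags=0010 PL?T → r3=0xfe
[7] flags=0011 → (cmp)
[8] flags=0011 MI?F → skip
[9] flags=0011 LT?T → r2=0x8c
[10] flags=0011 GT?F → skip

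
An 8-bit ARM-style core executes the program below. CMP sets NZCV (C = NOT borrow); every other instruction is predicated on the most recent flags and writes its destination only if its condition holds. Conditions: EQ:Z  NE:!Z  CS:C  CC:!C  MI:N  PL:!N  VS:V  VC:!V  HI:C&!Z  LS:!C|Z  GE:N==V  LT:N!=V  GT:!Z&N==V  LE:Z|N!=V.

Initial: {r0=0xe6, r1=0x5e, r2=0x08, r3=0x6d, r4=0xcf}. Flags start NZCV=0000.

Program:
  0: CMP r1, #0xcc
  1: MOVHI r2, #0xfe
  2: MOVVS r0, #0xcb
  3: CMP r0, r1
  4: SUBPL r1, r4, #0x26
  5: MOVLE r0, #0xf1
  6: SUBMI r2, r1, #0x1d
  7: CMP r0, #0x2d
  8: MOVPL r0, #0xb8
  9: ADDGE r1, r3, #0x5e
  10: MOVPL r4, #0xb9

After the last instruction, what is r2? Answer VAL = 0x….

0: ✓ CMP  NZCV=1001
1: · MOVHI
2: ✓ MOVVS  r0←0xcb
3: ✓ CMP  NZCV=0011
4: ✓ SUBPL  r1←0xa9
5: ✓ MOVLE  r0←0xf1
6: · SUBMI
7: ✓ CMP  NZCV=1010
8: · MOVPL
9: · ADDGE
10: · MOVPL

VAL = 0x08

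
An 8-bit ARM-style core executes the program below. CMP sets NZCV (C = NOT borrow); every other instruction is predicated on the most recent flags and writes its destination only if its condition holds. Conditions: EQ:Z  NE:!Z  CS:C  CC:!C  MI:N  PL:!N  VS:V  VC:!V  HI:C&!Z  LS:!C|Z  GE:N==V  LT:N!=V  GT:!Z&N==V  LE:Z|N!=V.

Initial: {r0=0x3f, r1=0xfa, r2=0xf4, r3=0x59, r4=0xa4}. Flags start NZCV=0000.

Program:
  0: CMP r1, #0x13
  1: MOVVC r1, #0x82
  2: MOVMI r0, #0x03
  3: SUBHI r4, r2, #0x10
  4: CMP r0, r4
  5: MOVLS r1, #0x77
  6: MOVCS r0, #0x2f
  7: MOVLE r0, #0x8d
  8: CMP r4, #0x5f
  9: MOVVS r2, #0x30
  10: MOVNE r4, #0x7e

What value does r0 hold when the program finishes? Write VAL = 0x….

0: ✓ CMP  NZCV=1010
1: ✓ MOVVC  r1←0x82
2: ✓ MOVMI  r0←0x03
3: ✓ SUBHI  r4←0xe4
4: ✓ CMP  NZCV=0000
5: ✓ MOVLS  r1←0x77
6: · MOVCS
7: · MOVLE
8: ✓ CMP  NZCV=1010
9: · MOVVS
10: ✓ MOVNE  r4←0x7e

VAL = 0x03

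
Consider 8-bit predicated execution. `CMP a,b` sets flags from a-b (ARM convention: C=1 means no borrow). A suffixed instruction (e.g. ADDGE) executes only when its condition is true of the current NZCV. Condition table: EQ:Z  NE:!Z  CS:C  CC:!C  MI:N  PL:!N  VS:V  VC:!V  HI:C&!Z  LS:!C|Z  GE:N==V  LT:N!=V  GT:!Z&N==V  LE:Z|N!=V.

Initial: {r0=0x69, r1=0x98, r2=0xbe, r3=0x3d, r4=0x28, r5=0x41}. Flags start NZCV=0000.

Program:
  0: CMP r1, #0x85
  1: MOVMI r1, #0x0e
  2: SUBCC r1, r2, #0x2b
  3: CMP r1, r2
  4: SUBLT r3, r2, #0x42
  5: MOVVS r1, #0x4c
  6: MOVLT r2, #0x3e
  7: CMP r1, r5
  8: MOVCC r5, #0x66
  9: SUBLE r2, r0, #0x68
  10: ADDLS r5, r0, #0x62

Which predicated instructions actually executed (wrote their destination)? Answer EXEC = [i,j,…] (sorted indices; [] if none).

EXEC = [4,6,9]

0: ✓ CMP  NZCV=0010
1: · MOVMI
2: · SUBCC
3: ✓ CMP  NZCV=1000
4: ✓ SUBLT  r3←0x7c
5: · MOVVS
6: ✓ MOVLT  r2←0x3e
7: ✓ CMP  NZCV=0011
8: · MOVCC
9: ✓ SUBLE  r2←0x01
10: · ADDLS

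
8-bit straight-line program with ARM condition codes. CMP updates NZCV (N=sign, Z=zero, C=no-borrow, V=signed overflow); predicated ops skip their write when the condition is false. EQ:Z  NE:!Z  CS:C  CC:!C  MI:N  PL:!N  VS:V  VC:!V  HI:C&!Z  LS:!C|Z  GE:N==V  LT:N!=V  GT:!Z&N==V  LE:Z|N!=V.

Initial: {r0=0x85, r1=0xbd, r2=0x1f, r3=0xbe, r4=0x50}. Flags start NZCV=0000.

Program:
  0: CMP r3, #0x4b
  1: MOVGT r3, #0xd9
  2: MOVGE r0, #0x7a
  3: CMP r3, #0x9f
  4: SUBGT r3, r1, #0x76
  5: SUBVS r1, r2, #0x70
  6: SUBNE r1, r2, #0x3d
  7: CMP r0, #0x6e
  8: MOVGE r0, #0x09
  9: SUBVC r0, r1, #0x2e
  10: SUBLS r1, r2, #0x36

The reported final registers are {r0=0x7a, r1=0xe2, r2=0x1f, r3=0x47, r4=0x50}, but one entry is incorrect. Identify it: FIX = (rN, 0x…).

FIX = (r0, 0x85)

[0] flags=0011 → (cmp)
[1] flags=0011 GT?F → skip
[2] flags=0011 GE?F → skip
[3] flags=0010 → (cmp)
[4] flags=0010 GT?T → r3=0x47
[5] flags=0010 VS?F → skip
[6] flags=0010 NE?T → r1=0xe2
[7] flags=0011 → (cmp)
[8] flags=0011 GE?F → skip
[9] flags=0011 VC?F → skip
[10] flags=0011 LS?F → skip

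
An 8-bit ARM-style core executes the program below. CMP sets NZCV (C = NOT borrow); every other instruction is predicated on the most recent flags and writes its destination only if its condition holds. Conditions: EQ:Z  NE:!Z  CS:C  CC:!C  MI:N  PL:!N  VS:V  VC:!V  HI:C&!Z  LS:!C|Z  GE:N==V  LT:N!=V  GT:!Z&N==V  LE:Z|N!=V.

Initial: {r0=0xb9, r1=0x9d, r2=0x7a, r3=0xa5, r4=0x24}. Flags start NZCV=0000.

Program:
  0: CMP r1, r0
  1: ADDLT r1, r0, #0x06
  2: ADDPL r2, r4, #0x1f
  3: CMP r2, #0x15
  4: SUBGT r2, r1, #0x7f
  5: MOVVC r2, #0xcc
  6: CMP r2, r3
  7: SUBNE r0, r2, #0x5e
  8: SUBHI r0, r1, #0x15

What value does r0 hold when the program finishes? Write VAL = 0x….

[0] flags=1000 → (cmp)
[1] flags=1000 LT?T → r1=0xbf
[2] flags=1000 PL?F → skip
[3] flags=0010 → (cmp)
[4] flags=0010 GT?T → r2=0x40
[5] flags=0010 VC?T → r2=0xcc
[6] flags=0010 → (cmp)
[7] flags=0010 NE?T → r0=0x6e
[8] flags=0010 HI?T → r0=0xaa

VAL = 0xaa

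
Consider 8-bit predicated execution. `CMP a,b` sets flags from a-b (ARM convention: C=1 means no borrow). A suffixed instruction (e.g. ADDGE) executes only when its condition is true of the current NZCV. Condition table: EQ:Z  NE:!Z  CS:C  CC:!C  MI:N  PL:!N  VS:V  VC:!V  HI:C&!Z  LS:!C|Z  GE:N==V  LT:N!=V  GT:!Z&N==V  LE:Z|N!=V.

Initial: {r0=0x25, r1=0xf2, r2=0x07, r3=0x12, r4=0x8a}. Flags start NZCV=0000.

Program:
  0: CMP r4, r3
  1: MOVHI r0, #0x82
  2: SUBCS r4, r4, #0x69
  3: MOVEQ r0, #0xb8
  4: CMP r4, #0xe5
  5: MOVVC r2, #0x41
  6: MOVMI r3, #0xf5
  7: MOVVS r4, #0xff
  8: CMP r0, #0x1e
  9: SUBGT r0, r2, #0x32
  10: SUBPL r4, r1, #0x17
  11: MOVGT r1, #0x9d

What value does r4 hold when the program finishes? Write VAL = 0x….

0: ✓ CMP  NZCV=0011
1: ✓ MOVHI  r0←0x82
2: ✓ SUBCS  r4←0x21
3: · MOVEQ
4: ✓ CMP  NZCV=0000
5: ✓ MOVVC  r2←0x41
6: · MOVMI
7: · MOVVS
8: ✓ CMP  NZCV=0011
9: · SUBGT
10: ✓ SUBPL  r4←0xdb
11: · MOVGT

VAL = 0xdb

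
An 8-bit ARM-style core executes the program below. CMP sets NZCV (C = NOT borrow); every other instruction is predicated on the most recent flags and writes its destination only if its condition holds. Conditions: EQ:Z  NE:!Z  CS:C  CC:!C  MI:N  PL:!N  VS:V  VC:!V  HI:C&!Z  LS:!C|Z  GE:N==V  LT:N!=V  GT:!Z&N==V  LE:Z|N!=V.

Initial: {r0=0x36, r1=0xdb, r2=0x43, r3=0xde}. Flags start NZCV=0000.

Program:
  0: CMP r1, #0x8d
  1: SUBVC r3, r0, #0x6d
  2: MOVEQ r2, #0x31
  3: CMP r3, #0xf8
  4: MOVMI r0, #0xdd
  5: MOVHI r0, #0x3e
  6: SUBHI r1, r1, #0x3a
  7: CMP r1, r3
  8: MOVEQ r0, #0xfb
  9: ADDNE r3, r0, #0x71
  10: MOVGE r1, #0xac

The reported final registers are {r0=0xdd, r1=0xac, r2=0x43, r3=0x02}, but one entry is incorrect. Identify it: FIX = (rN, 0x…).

0: ✓ CMP  NZCV=0010
1: ✓ SUBVC  r3←0xc9
2: · MOVEQ
3: ✓ CMP  NZCV=1000
4: ✓ MOVMI  r0←0xdd
5: · MOVHI
6: · SUBHI
7: ✓ CMP  NZCV=0010
8: · MOVEQ
9: ✓ ADDNE  r3←0x4e
10: ✓ MOVGE  r1←0xac

FIX = (r3, 0x4e)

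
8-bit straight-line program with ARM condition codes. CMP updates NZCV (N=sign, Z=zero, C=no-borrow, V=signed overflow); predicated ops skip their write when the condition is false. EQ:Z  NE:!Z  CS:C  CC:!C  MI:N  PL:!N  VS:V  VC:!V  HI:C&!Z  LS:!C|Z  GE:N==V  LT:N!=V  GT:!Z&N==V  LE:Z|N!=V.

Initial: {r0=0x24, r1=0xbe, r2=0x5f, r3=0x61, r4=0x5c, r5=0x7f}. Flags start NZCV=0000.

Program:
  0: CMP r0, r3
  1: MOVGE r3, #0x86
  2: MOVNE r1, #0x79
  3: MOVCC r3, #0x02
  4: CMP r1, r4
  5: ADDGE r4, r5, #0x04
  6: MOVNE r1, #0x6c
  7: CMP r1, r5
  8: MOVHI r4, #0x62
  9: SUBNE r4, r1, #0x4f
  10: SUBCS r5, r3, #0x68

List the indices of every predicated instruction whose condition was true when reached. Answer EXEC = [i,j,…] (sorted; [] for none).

EXEC = [2,3,5,6,9]

0: ✓ CMP  NZCV=1000
1: · MOVGE
2: ✓ MOVNE  r1←0x79
3: ✓ MOVCC  r3←0x02
4: ✓ CMP  NZCV=0010
5: ✓ ADDGE  r4←0x83
6: ✓ MOVNE  r1←0x6c
7: ✓ CMP  NZCV=1000
8: · MOVHI
9: ✓ SUBNE  r4←0x1d
10: · SUBCS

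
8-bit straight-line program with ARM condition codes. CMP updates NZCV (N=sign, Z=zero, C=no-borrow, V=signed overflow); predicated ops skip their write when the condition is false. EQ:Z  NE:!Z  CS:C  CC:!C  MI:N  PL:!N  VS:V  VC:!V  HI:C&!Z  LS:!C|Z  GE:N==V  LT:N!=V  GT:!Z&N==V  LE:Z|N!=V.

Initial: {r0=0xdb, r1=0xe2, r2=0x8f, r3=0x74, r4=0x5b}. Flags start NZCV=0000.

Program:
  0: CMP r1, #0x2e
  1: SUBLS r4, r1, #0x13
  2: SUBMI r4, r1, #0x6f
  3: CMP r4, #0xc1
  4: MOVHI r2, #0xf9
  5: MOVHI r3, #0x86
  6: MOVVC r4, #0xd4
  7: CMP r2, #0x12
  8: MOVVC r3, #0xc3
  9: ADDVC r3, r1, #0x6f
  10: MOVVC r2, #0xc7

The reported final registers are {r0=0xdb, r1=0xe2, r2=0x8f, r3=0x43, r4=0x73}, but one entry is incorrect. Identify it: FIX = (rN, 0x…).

FIX = (r3, 0x74)

0: ✓ CMP  NZCV=1010
1: · SUBLS
2: ✓ SUBMI  r4←0x73
3: ✓ CMP  NZCV=1001
4: · MOVHI
5: · MOVHI
6: · MOVVC
7: ✓ CMP  NZCV=0011
8: · MOVVC
9: · ADDVC
10: · MOVVC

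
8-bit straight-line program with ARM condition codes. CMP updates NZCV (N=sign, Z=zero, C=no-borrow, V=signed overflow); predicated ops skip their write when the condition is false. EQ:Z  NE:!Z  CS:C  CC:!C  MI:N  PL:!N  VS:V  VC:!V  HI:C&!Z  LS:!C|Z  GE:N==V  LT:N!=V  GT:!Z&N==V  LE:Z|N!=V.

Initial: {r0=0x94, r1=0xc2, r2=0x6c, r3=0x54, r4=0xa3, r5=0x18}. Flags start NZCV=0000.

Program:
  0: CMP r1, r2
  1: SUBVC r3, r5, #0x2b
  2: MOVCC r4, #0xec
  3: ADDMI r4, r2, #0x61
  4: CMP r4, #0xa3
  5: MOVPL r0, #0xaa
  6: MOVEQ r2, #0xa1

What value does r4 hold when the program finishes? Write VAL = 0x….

VAL = 0xa3

[0] flags=0011 → (cmp)
[1] flags=0011 VC?F → skip
[2] flags=0011 CC?F → skip
[3] flags=0011 MI?F → skip
[4] flags=0110 → (cmp)
[5] flags=0110 PL?T → r0=0xaa
[6] flags=0110 EQ?T → r2=0xa1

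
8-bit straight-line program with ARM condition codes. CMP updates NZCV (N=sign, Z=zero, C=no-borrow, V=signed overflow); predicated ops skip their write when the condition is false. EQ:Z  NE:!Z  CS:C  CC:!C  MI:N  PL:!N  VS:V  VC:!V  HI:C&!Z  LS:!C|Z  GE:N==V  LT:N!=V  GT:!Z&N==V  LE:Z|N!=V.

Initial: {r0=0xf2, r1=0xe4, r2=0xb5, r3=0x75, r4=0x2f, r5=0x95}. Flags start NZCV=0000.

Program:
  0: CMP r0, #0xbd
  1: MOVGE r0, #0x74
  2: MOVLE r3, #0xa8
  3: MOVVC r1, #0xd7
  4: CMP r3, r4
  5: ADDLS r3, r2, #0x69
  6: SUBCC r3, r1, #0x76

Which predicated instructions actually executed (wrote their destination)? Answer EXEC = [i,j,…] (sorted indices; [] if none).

EXEC = [1,3]

0: ✓ CMP  NZCV=0010
1: ✓ MOVGE  r0←0x74
2: · MOVLE
3: ✓ MOVVC  r1←0xd7
4: ✓ CMP  NZCV=0010
5: · ADDLS
6: · SUBCC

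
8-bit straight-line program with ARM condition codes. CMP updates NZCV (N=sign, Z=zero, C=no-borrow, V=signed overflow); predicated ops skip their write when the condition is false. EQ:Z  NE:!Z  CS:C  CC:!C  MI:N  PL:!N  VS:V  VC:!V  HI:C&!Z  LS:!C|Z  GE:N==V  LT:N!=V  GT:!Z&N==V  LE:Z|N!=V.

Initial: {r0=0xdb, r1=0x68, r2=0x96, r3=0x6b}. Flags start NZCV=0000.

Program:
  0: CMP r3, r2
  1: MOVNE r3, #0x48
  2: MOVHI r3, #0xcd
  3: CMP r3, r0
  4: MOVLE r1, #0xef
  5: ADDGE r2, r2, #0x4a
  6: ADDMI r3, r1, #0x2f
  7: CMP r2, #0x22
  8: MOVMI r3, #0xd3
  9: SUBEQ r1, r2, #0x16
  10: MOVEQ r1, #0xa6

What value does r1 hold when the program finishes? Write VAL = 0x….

VAL = 0x68

[0] flags=1001 → (cmp)
[1] flags=1001 NE?T → r3=0x48
[2] flags=1001 HI?F → skip
[3] flags=0000 → (cmp)
[4] flags=0000 LE?F → skip
[5] flags=0000 GE?T → r2=0xe0
[6] flags=0000 MI?F → skip
[7] flags=1010 → (cmp)
[8] flags=1010 MI?T → r3=0xd3
[9] flags=1010 EQ?F → skip
[10] flags=1010 EQ?F → skip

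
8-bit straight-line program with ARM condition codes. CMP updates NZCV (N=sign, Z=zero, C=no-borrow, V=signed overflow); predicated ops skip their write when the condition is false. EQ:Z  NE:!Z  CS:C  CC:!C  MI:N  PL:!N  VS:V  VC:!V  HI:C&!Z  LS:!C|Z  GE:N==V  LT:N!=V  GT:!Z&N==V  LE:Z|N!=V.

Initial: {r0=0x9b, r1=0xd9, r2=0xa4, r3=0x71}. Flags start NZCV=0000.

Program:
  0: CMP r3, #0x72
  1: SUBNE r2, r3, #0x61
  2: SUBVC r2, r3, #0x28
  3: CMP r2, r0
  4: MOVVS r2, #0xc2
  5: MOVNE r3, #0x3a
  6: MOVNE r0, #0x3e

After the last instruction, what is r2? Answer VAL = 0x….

0: ✓ CMP  NZCV=1000
1: ✓ SUBNE  r2←0x10
2: ✓ SUBVC  r2←0x49
3: ✓ CMP  NZCV=1001
4: ✓ MOVVS  r2←0xc2
5: ✓ MOVNE  r3←0x3a
6: ✓ MOVNE  r0←0x3e

VAL = 0xc2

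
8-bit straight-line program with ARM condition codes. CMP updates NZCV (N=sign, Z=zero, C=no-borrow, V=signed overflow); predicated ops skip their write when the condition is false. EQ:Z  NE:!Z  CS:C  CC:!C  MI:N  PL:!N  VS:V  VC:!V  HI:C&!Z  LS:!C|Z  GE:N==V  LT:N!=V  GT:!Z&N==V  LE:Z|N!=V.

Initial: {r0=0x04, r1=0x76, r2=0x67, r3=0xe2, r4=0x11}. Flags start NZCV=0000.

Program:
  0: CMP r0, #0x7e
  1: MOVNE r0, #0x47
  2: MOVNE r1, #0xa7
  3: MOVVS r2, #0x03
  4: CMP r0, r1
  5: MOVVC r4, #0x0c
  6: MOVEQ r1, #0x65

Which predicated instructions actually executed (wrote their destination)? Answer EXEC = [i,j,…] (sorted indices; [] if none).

EXEC = [1,2]

[0] flags=1000 → (cmp)
[1] flags=1000 NE?T → r0=0x47
[2] flags=1000 NE?T → r1=0xa7
[3] flags=1000 VS?F → skip
[4] flags=1001 → (cmp)
[5] flags=1001 VC?F → skip
[6] flags=1001 EQ?F → skip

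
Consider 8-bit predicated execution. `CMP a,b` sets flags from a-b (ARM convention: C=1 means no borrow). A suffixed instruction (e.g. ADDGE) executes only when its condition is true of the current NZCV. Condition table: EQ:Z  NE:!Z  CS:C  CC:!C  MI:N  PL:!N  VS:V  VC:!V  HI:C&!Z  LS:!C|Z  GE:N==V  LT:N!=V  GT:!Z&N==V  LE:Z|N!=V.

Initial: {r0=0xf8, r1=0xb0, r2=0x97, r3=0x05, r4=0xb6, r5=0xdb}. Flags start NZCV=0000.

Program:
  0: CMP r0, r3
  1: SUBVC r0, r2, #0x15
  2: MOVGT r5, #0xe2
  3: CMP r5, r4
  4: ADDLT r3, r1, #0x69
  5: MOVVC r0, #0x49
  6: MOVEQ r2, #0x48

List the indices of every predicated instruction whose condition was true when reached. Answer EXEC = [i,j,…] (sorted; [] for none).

[0] flags=1010 → (cmp)
[1] flags=1010 VC?T → r0=0x82
[2] flags=1010 GT?F → skip
[3] flags=0010 → (cmp)
[4] flags=0010 LT?F → skip
[5] flags=0010 VC?T → r0=0x49
[6] flags=0010 EQ?F → skip

EXEC = [1,5]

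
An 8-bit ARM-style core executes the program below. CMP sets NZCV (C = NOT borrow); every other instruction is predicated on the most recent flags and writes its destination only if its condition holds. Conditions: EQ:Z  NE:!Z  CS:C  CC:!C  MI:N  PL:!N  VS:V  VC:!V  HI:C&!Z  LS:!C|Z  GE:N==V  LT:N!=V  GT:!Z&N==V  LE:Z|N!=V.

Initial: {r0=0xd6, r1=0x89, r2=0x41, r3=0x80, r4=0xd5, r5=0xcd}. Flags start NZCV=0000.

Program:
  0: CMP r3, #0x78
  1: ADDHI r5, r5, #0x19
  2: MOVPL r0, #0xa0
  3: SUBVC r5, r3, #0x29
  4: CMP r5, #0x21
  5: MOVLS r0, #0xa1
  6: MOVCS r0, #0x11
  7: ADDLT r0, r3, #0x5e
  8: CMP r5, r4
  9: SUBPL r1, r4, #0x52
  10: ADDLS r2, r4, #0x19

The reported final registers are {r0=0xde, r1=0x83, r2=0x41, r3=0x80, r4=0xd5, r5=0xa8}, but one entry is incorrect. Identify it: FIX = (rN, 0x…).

FIX = (r5, 0xe6)

[0] flags=0011 → (cmp)
[1] flags=0011 HI?T → r5=0xe6
[2] flags=0011 PL?T → r0=0xa0
[3] flags=0011 VC?F → skip
[4] flags=1010 → (cmp)
[5] flags=1010 LS?F → skip
[6] flags=1010 CS?T → r0=0x11
[7] flags=1010 LT?T → r0=0xde
[8] flags=0010 → (cmp)
[9] flags=0010 PL?T → r1=0x83
[10] flags=0010 LS?F → skip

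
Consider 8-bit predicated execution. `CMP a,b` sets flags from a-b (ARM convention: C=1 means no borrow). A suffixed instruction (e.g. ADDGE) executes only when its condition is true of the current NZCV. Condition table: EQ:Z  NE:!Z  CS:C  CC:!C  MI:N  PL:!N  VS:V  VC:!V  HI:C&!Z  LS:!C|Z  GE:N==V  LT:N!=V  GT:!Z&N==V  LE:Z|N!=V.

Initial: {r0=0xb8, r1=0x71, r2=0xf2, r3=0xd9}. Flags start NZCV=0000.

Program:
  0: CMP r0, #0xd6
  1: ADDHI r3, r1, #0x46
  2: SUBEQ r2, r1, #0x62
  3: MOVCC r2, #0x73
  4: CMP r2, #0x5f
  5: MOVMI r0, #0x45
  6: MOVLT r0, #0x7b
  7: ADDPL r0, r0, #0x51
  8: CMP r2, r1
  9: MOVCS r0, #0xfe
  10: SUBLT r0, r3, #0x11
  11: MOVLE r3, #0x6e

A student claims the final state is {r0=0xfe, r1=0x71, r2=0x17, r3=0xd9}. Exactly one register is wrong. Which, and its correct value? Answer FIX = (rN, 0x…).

[0] flags=1000 → (cmp)
[1] flags=1000 HI?F → skip
[2] flags=1000 EQ?F → skip
[3] flags=1000 CC?T → r2=0x73
[4] flags=0010 → (cmp)
[5] flags=0010 MI?F → skip
[6] flags=0010 LT?F → skip
[7] flags=0010 PL?T → r0=0x09
[8] flags=0010 → (cmp)
[9] flags=0010 CS?T → r0=0xfe
[10] flags=0010 LT?F → skip
[11] flags=0010 LE?F → skip

FIX = (r2, 0x73)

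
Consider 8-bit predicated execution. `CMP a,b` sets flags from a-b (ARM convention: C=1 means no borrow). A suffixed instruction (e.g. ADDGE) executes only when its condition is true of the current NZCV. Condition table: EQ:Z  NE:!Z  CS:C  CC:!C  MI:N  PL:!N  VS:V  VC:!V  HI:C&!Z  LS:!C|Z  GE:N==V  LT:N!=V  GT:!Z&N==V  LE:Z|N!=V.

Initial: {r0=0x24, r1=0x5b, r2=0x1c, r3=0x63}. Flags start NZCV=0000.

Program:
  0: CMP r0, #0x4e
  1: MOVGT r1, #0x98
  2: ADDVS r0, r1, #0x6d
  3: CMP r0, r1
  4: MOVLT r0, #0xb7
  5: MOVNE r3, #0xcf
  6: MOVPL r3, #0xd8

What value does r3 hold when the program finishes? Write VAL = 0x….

0: ✓ CMP  NZCV=1000
1: · MOVGT
2: · ADDVS
3: ✓ CMP  NZCV=1000
4: ✓ MOVLT  r0←0xb7
5: ✓ MOVNE  r3←0xcf
6: · MOVPL

VAL = 0xcf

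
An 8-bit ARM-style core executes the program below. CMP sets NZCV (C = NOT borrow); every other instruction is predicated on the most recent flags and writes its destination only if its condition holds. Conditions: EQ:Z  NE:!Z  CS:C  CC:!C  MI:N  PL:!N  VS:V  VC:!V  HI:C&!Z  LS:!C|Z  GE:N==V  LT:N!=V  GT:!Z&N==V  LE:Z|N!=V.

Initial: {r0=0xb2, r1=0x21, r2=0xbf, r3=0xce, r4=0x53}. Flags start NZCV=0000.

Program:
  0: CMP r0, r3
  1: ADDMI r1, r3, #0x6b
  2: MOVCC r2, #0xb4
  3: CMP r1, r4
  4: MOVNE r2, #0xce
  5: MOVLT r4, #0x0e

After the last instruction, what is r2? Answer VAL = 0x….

[0] flags=1000 → (cmp)
[1] flags=1000 MI?T → r1=0x39
[2] flags=1000 CC?T → r2=0xb4
[3] flags=1000 → (cmp)
[4] flags=1000 NE?T → r2=0xce
[5] flags=1000 LT?T → r4=0x0e

VAL = 0xce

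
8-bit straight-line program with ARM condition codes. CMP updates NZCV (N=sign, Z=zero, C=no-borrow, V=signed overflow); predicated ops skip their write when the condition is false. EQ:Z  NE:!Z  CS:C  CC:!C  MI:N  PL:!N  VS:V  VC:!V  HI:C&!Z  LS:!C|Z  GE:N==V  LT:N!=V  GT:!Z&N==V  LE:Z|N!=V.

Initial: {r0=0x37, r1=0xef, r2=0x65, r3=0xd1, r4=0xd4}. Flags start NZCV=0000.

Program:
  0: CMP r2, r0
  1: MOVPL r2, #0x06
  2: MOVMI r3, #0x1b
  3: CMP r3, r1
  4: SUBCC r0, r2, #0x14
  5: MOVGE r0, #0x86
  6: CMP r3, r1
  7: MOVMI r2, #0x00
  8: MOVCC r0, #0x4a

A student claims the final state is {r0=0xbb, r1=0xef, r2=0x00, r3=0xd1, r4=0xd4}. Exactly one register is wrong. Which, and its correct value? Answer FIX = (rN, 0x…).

FIX = (r0, 0x4a)

[0] flags=0010 → (cmp)
[1] flags=0010 PL?T → r2=0x06
[2] flags=0010 MI?F → skip
[3] flags=1000 → (cmp)
[4] flags=1000 CC?T → r0=0xf2
[5] flags=1000 GE?F → skip
[6] flags=1000 → (cmp)
[7] flags=1000 MI?T → r2=0x00
[8] flags=1000 CC?T → r0=0x4a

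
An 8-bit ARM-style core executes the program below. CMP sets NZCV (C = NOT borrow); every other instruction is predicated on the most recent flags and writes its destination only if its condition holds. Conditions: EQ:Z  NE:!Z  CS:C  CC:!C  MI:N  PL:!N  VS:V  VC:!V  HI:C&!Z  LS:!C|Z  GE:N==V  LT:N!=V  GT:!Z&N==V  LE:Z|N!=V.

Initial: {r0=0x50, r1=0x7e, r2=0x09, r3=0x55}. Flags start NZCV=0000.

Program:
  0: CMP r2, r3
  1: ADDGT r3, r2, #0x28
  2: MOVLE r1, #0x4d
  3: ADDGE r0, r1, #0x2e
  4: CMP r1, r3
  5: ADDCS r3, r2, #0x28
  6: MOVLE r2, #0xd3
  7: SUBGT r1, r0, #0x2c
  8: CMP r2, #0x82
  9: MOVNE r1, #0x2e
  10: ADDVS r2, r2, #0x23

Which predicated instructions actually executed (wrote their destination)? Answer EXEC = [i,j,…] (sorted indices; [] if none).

EXEC = [2,6,9]

[0] flags=1000 → (cmp)
[1] flags=1000 GT?F → skip
[2] flags=1000 LE?T → r1=0x4d
[3] flags=1000 GE?F → skip
[4] flags=1000 → (cmp)
[5] flags=1000 CS?F → skip
[6] flags=1000 LE?T → r2=0xd3
[7] flags=1000 GT?F → skip
[8] flags=0010 → (cmp)
[9] flags=0010 NE?T → r1=0x2e
[10] flags=0010 VS?F → skip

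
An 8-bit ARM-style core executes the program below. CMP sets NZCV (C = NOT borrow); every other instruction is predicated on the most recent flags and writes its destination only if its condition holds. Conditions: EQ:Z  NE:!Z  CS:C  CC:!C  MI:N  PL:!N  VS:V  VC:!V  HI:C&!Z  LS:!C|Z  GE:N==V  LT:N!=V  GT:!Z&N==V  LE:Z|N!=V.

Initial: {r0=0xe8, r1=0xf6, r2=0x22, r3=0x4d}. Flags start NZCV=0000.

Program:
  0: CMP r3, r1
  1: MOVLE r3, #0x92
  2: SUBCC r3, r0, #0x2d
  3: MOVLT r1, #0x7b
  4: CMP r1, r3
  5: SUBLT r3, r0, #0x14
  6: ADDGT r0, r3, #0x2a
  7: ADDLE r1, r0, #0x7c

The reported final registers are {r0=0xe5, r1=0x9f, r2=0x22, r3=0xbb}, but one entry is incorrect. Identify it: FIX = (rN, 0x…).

[0] flags=0000 → (cmp)
[1] flags=0000 LE?F → skip
[2] flags=0000 CC?T → r3=0xbb
[3] flags=0000 LT?F → skip
[4] flags=0010 → (cmp)
[5] flags=0010 LT?F → skip
[6] flags=0010 GT?T → r0=0xe5
[7] flags=0010 LE?F → skip

FIX = (r1, 0xf6)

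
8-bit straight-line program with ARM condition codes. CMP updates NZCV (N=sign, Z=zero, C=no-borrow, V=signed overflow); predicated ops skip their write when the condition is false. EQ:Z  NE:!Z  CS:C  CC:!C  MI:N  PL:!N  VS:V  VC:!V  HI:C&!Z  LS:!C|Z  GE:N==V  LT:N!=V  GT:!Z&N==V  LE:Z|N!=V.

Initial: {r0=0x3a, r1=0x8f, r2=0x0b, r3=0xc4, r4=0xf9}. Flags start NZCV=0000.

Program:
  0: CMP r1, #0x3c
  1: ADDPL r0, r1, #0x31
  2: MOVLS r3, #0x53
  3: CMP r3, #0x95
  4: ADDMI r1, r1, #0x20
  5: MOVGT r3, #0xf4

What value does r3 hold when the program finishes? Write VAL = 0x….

[0] flags=0011 → (cmp)
[1] flags=0011 PL?T → r0=0xc0
[2] flags=0011 LS?F → skip
[3] flags=0010 → (cmp)
[4] flags=0010 MI?F → skip
[5] flags=0010 GT?T → r3=0xf4

VAL = 0xf4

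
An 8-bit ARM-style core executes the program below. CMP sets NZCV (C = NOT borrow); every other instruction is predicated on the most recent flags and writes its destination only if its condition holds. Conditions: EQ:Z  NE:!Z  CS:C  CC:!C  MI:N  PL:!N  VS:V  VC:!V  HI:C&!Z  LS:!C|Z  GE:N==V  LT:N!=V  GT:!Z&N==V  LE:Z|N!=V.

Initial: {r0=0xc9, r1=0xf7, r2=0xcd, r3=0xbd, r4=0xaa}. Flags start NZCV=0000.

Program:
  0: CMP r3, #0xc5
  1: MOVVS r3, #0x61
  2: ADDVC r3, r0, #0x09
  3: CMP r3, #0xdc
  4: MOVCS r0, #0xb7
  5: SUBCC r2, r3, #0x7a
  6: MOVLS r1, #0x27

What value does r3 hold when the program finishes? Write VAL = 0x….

[0] flags=1000 → (cmp)
[1] flags=1000 VS?F → skip
[2] flags=1000 VC?T → r3=0xd2
[3] flags=1000 → (cmp)
[4] flags=1000 CS?F → skip
[5] flags=1000 CC?T → r2=0x58
[6] flags=1000 LS?T → r1=0x27

VAL = 0xd2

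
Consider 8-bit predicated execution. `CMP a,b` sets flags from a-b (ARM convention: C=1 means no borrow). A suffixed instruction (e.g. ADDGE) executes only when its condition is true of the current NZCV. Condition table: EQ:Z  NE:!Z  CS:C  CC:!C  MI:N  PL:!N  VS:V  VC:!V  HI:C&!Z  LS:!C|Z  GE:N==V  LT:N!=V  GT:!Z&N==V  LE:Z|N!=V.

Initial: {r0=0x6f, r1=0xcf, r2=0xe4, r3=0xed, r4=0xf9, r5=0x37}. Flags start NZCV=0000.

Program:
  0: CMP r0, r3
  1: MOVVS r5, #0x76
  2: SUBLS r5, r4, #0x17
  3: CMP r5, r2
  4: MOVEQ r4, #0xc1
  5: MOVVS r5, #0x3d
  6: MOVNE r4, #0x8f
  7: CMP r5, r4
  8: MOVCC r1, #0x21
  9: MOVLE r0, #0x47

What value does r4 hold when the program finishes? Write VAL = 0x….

VAL = 0x8f

[0] flags=1001 → (cmp)
[1] flags=1001 VS?T → r5=0x76
[2] flags=1001 LS?T → r5=0xe2
[3] flags=1000 → (cmp)
[4] flags=1000 EQ?F → skip
[5] flags=1000 VS?F → skip
[6] flags=1000 NE?T → r4=0x8f
[7] flags=0010 → (cmp)
[8] flags=0010 CC?F → skip
[9] flags=0010 LE?F → skip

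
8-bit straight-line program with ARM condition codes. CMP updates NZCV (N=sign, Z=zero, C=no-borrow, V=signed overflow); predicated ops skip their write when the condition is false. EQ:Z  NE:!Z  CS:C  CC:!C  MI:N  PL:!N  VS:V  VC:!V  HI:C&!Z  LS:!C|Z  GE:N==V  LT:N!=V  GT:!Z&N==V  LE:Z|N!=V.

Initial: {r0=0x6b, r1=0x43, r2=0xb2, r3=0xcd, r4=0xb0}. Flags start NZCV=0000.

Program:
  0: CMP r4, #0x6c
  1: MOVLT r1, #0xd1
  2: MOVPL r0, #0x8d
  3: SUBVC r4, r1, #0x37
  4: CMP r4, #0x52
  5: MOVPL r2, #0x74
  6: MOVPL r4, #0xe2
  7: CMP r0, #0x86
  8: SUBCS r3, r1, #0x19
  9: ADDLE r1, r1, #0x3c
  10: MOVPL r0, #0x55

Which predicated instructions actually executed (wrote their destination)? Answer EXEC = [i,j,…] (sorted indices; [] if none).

[0] flags=0011 → (cmp)
[1] flags=0011 LT?T → r1=0xd1
[2] flags=0011 PL?T → r0=0x8d
[3] flags=0011 VC?F → skip
[4] flags=0011 → (cmp)
[5] flags=0011 PL?T → r2=0x74
[6] flags=0011 PL?T → r4=0xe2
[7] flags=0010 → (cmp)
[8] flags=0010 CS?T → r3=0xb8
[9] flags=0010 LE?F → skip
[10] flags=0010 PL?T → r0=0x55

EXEC = [1,2,5,6,8,10]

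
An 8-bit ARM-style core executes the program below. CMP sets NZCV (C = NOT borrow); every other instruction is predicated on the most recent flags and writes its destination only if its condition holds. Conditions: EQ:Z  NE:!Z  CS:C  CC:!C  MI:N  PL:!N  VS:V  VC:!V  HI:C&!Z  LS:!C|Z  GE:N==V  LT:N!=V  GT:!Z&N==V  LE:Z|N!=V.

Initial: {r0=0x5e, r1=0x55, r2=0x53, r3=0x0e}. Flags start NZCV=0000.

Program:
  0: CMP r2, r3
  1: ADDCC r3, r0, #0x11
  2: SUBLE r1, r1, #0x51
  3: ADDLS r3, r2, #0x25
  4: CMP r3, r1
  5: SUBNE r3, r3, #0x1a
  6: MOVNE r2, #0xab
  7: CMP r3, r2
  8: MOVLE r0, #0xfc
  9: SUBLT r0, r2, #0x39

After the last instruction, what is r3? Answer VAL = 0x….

VAL = 0xf4

[0] flags=0010 → (cmp)
[1] flags=0010 CC?F → skip
[2] flags=0010 LE?F → skip
[3] flags=0010 LS?F → skip
[4] flags=1000 → (cmp)
[5] flags=1000 NE?T → r3=0xf4
[6] flags=1000 NE?T → r2=0xab
[7] flags=0010 → (cmp)
[8] flags=0010 LE?F → skip
[9] flags=0010 LT?F → skip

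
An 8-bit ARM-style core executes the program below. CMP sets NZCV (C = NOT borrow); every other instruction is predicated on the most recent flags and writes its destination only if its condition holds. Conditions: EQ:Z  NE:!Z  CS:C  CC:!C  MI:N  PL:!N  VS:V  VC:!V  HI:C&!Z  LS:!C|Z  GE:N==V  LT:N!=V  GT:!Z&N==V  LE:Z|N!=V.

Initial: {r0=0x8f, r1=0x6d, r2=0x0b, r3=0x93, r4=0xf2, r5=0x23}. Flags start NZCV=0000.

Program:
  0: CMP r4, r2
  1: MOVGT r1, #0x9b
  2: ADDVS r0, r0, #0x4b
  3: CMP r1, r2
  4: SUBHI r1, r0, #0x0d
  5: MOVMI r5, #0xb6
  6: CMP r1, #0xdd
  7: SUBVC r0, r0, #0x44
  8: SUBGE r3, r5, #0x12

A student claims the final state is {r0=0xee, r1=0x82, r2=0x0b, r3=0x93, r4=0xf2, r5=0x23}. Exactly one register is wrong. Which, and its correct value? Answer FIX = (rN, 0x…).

[0] flags=1010 → (cmp)
[1] flags=1010 GT?F → skip
[2] flags=1010 VS?F → skip
[3] flags=0010 → (cmp)
[4] flags=0010 HI?T → r1=0x82
[5] flags=0010 MI?F → skip
[6] flags=1000 → (cmp)
[7] flags=1000 VC?T → r0=0x4b
[8] flags=1000 GE?F → skip

FIX = (r0, 0x4b)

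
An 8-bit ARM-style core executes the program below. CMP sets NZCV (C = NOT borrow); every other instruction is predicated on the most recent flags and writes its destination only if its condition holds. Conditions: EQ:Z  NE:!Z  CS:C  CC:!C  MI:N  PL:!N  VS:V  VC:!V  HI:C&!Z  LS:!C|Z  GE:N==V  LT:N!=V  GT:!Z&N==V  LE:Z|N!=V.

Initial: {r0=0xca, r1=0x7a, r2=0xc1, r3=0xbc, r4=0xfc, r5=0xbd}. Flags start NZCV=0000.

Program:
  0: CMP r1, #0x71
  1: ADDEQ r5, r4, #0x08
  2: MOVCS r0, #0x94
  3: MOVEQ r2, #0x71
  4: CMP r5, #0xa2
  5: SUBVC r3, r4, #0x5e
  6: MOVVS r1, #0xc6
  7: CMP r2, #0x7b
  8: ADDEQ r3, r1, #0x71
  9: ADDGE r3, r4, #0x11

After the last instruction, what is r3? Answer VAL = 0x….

VAL = 0x9e

[0] flags=0010 → (cmp)
[1] flags=0010 EQ?F → skip
[2] flags=0010 CS?T → r0=0x94
[3] flags=0010 EQ?F → skip
[4] flags=0010 → (cmp)
[5] flags=0010 VC?T → r3=0x9e
[6] flags=0010 VS?F → skip
[7] flags=0011 → (cmp)
[8] flags=0011 EQ?F → skip
[9] flags=0011 GE?F → skip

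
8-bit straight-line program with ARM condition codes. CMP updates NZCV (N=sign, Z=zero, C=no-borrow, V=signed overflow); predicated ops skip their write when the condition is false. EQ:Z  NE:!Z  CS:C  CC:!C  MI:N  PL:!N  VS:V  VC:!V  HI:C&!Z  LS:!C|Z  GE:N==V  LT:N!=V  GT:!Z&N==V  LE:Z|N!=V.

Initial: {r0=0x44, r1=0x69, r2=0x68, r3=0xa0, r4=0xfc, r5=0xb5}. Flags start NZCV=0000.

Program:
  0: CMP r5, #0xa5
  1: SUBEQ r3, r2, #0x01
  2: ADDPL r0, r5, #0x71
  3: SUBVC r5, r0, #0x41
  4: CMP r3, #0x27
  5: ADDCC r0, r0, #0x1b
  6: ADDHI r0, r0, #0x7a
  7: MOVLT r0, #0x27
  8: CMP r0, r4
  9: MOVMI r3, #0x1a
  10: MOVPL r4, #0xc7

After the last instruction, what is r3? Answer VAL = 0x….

VAL = 0xa0

[0] flags=0010 → (cmp)
[1] flags=0010 EQ?F → skip
[2] flags=0010 PL?T → r0=0x26
[3] flags=0010 VC?T → r5=0xe5
[4] flags=0011 → (cmp)
[5] flags=0011 CC?F → skip
[6] flags=0011 HI?T → r0=0xa0
[7] flags=0011 LT?T → r0=0x27
[8] flags=0000 → (cmp)
[9] flags=0000 MI?F → skip
[10] flags=0000 PL?T → r4=0xc7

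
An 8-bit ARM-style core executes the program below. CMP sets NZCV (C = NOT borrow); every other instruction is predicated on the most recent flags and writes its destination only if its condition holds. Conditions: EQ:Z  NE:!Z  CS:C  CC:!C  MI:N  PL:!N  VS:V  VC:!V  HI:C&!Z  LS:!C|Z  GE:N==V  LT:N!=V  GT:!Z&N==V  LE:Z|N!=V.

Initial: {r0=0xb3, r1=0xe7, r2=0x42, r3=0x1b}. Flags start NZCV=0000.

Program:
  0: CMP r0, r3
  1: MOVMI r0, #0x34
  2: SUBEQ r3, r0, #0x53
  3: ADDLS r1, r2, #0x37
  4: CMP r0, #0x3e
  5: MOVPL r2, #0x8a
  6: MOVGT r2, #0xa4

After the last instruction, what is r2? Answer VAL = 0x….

VAL = 0x42

[0] flags=1010 → (cmp)
[1] flags=1010 MI?T → r0=0x34
[2] flags=1010 EQ?F → skip
[3] flags=1010 LS?F → skip
[4] flags=1000 → (cmp)
[5] flags=1000 PL?F → skip
[6] flags=1000 GT?F → skip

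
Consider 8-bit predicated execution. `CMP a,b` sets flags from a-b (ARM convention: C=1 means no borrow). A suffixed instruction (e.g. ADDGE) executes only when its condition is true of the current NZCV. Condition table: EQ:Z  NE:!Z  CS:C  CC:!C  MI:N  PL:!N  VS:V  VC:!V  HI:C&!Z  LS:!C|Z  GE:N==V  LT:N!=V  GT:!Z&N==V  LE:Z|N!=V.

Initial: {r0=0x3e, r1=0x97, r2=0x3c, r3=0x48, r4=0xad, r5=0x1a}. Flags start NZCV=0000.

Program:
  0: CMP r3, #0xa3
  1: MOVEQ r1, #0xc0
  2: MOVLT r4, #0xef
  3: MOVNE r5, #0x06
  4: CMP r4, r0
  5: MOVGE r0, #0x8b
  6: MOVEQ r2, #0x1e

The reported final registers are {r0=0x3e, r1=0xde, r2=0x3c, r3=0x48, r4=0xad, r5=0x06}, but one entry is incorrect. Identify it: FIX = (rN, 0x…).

0: ✓ CMP  NZCV=1001
1: · MOVEQ
2: · MOVLT
3: ✓ MOVNE  r5←0x06
4: ✓ CMP  NZCV=0011
5: · MOVGE
6: · MOVEQ

FIX = (r1, 0x97)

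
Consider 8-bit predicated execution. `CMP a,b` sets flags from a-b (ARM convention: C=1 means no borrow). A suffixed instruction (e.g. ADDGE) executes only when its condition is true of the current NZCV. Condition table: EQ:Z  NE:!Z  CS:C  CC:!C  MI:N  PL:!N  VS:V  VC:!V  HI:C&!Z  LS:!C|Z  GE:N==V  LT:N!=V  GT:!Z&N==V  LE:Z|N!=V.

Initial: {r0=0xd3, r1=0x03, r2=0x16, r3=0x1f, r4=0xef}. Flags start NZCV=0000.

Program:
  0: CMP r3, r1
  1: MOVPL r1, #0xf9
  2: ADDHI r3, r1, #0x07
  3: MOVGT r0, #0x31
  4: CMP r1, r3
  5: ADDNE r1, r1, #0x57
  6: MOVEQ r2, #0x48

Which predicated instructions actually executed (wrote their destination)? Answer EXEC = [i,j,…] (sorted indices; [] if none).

EXEC = [1,2,3,5]

0: ✓ CMP  NZCV=0010
1: ✓ MOVPL  r1←0xf9
2: ✓ ADDHI  r3←0x00
3: ✓ MOVGT  r0←0x31
4: ✓ CMP  NZCV=1010
5: ✓ ADDNE  r1←0x50
6: · MOVEQ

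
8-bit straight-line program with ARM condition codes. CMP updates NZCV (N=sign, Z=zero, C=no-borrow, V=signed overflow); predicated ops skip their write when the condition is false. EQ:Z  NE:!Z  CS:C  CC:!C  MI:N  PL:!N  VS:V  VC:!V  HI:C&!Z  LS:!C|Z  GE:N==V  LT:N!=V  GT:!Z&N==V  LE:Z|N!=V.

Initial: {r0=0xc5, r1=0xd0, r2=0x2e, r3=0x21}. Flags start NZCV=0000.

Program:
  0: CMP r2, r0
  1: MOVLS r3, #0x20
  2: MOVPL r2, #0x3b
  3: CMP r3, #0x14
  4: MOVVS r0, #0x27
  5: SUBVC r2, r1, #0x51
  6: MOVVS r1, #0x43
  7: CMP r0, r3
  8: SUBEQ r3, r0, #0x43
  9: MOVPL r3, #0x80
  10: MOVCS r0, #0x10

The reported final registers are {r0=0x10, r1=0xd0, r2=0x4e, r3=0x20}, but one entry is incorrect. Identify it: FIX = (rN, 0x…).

[0] flags=0000 → (cmp)
[1] flags=0000 LS?T → r3=0x20
[2] flags=0000 PL?T → r2=0x3b
[3] flags=0010 → (cmp)
[4] flags=0010 VS?F → skip
[5] flags=0010 VC?T → r2=0x7f
[6] flags=0010 VS?F → skip
[7] flags=1010 → (cmp)
[8] flags=1010 EQ?F → skip
[9] flags=1010 PL?F → skip
[10] flags=1010 CS?T → r0=0x10

FIX = (r2, 0x7f)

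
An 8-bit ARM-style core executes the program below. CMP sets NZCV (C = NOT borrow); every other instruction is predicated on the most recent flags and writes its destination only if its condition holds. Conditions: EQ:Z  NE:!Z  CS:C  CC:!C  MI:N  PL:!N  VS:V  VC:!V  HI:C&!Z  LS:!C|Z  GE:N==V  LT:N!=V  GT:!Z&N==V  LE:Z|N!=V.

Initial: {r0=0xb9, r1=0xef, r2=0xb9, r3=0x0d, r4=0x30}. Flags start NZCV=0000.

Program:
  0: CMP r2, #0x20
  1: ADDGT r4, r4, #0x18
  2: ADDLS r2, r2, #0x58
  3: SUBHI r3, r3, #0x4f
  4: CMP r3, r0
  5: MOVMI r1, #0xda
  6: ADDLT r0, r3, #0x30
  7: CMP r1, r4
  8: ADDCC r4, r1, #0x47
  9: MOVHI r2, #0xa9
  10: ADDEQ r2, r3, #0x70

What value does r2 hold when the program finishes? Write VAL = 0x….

VAL = 0xa9

[0] flags=1010 → (cmp)
[1] flags=1010 GT?F → skip
[2] flags=1010 LS?F → skip
[3] flags=1010 HI?T → r3=0xbe
[4] flags=0010 → (cmp)
[5] flags=0010 MI?F → skip
[6] flags=0010 LT?F → skip
[7] flags=1010 → (cmp)
[8] flags=1010 CC?F → skip
[9] flags=1010 HI?T → r2=0xa9
[10] flags=1010 EQ?F → skip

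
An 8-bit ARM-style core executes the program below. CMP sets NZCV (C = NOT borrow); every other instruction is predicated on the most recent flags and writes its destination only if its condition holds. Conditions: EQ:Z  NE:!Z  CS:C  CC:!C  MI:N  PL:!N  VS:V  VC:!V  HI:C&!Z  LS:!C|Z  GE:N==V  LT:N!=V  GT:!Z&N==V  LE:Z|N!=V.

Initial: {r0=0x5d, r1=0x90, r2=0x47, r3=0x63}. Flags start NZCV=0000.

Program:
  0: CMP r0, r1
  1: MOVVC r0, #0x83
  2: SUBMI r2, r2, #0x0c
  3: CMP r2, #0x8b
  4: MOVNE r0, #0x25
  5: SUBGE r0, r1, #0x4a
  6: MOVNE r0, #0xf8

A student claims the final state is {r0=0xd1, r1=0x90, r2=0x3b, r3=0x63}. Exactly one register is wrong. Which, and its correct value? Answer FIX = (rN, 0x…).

0: ✓ CMP  NZCV=1001
1: · MOVVC
2: ✓ SUBMI  r2←0x3b
3: ✓ CMP  NZCV=1001
4: ✓ MOVNE  r0←0x25
5: ✓ SUBGE  r0←0x46
6: ✓ MOVNE  r0←0xf8

FIX = (r0, 0xf8)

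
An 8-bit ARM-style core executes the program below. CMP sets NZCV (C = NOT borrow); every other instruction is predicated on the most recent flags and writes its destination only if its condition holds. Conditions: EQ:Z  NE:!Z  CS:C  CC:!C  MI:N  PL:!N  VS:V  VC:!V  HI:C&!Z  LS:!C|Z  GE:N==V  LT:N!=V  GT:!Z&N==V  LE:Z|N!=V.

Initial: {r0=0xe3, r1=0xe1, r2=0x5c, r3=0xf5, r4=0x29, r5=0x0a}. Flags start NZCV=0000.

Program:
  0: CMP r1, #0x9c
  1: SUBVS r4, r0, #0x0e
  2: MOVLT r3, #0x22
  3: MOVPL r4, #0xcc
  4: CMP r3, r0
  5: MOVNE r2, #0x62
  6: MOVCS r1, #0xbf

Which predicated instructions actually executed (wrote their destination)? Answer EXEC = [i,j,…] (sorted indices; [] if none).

EXEC = [3,5,6]

[0] flags=0010 → (cmp)
[1] flags=0010 VS?F → skip
[2] flags=0010 LT?F → skip
[3] flags=0010 PL?T → r4=0xcc
[4] flags=0010 → (cmp)
[5] flags=0010 NE?T → r2=0x62
[6] flags=0010 CS?T → r1=0xbf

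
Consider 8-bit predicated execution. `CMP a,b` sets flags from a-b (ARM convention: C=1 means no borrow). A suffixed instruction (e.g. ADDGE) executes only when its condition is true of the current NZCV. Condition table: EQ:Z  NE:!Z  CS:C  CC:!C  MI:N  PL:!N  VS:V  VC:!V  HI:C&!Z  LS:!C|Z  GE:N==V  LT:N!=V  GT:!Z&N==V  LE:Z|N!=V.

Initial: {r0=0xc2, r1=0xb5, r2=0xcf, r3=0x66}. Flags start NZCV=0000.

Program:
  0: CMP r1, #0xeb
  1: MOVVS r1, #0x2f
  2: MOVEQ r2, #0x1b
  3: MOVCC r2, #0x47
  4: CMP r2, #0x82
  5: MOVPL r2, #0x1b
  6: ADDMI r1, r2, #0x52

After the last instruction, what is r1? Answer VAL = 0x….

VAL = 0x99

[0] flags=1000 → (cmp)
[1] flags=1000 VS?F → skip
[2] flags=1000 EQ?F → skip
[3] flags=1000 CC?T → r2=0x47
[4] flags=1001 → (cmp)
[5] flags=1001 PL?F → skip
[6] flags=1001 MI?T → r1=0x99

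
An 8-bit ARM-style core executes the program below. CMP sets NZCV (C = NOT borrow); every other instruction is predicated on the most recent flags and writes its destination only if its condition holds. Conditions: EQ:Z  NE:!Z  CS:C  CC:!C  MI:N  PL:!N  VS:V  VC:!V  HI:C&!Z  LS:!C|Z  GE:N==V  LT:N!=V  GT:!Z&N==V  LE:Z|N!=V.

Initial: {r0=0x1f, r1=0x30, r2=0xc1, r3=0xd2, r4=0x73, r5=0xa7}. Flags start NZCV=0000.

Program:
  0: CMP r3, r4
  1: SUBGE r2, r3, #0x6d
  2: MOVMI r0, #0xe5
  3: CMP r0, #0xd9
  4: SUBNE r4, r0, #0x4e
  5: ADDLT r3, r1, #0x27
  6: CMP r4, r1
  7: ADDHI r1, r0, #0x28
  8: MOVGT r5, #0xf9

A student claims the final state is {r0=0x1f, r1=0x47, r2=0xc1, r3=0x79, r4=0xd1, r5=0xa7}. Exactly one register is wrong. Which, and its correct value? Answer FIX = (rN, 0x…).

[0] flags=0011 → (cmp)
[1] flags=0011 GE?F → skip
[2] flags=0011 MI?F → skip
[3] flags=0000 → (cmp)
[4] flags=0000 NE?T → r4=0xd1
[5] flags=0000 LT?F → skip
[6] flags=1010 → (cmp)
[7] flags=1010 HI?T → r1=0x47
[8] flags=1010 GT?F → skip

FIX = (r3, 0xd2)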